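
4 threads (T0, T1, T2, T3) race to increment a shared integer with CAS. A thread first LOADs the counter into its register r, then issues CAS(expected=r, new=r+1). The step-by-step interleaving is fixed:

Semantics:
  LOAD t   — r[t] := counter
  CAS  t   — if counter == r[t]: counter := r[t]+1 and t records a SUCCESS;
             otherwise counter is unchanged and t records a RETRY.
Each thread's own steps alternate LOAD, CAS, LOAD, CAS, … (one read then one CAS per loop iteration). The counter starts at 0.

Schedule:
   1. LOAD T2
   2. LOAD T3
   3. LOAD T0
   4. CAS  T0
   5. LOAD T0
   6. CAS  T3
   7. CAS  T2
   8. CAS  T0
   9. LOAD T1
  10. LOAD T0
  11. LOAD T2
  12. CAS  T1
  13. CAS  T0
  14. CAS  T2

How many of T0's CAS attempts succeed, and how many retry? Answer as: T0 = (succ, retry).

T0 = (2, 1)

[1] T2.load  rd  (counter 0, T2.r 0)
[2] T3.load  rd  (counter 0, T3.r 0)
[3] T0.load  rd  (counter 0, T0.r 0)
[4] T0.cas  hit  (counter 1, T0.r 0)
[5] T0.load  rd  (counter 1, T0.r 1)
[6] T3.cas  miss  (counter 1, T3.r 0)
[7] T2.cas  miss  (counter 1, T2.r 0)
[8] T0.cas  hit  (counter 2, T0.r 1)
[9] T1.load  rd  (counter 2, T1.r 2)
[10] T0.load  rd  (counter 2, T0.r 2)
[11] T2.load  rd  (counter 2, T2.r 2)
[12] T1.cas  hit  (counter 3, T1.r 2)
[13] T0.cas  miss  (counter 3, T0.r 2)
[14] T2.cas  miss  (counter 3, T2.r 2)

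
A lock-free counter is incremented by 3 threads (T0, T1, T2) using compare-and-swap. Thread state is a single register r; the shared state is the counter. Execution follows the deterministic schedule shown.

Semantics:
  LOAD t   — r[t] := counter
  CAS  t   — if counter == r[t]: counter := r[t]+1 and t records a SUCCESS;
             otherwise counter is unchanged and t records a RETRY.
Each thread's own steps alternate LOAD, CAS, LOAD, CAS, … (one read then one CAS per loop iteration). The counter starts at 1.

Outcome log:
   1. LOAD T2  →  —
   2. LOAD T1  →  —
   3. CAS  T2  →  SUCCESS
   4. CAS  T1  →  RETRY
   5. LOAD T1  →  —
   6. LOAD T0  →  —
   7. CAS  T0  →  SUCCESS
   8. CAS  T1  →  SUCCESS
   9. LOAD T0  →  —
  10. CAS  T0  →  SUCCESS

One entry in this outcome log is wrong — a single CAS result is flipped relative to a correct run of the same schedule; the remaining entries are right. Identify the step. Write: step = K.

Correct run:
1. LOAD T2 → mem=1 r[T2]=1 [LOAD]
2. LOAD T1 → mem=1 r[T1]=1 [LOAD]
3. CAS T2 → mem=2 r[T2]=1 [OK]
4. CAS T1 → mem=2 r[T1]=1 [RETRY]
5. LOAD T1 → mem=2 r[T1]=2 [LOAD]
6. LOAD T0 → mem=2 r[T0]=2 [LOAD]
7. CAS T0 → mem=3 r[T0]=2 [OK]
8. CAS T1 → mem=3 r[T1]=2 [RETRY]
9. LOAD T0 → mem=3 r[T0]=3 [LOAD]
10. CAS T0 → mem=4 r[T0]=3 [OK]
Log disagrees first at step 8.

step = 8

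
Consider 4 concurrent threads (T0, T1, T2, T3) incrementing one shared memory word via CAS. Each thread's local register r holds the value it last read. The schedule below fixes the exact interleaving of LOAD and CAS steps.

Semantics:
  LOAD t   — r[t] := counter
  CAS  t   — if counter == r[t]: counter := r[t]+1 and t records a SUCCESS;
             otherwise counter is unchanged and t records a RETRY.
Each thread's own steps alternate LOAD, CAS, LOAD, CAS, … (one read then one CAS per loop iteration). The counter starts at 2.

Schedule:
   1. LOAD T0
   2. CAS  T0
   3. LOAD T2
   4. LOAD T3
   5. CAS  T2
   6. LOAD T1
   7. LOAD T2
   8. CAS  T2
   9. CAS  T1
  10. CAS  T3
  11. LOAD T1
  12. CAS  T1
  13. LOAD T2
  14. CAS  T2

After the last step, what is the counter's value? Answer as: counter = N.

T0 LOAD — after: cnt=2, r=2 — load
T0 CAS — after: cnt=3, r=2 — ok
T2 LOAD — after: cnt=3, r=3 — load
T3 LOAD — after: cnt=3, r=3 — load
T2 CAS — after: cnt=4, r=3 — ok
T1 LOAD — after: cnt=4, r=4 — load
T2 LOAD — after: cnt=4, r=4 — load
T2 CAS — after: cnt=5, r=4 — ok
T1 CAS — after: cnt=5, r=4 — retry
T3 CAS — after: cnt=5, r=3 — retry
T1 LOAD — after: cnt=5, r=5 — load
T1 CAS — after: cnt=6, r=5 — ok
T2 LOAD — after: cnt=6, r=6 — load
T2 CAS — after: cnt=7, r=6 — ok

counter = 7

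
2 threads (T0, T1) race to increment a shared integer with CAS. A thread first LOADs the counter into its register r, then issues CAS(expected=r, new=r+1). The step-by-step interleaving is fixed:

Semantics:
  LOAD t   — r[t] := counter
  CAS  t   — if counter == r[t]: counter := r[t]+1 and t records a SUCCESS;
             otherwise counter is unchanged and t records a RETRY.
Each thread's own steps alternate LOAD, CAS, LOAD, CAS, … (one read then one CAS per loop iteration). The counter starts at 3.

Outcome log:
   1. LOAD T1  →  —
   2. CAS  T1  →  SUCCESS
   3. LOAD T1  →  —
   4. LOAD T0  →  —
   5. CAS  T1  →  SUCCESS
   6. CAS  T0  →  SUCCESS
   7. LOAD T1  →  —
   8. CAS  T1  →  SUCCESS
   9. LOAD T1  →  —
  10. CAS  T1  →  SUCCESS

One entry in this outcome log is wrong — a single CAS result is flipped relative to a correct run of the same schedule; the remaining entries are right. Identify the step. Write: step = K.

step = 6

Correct run:
T1 LOAD — after: cnt=3, r=3 — load
T1 CAS — after: cnt=4, r=3 — ok
T1 LOAD — after: cnt=4, r=4 — load
T0 LOAD — after: cnt=4, r=4 — load
T1 CAS — after: cnt=5, r=4 — ok
T0 CAS — after: cnt=5, r=4 — retry
T1 LOAD — after: cnt=5, r=5 — load
T1 CAS — after: cnt=6, r=5 — ok
T1 LOAD — after: cnt=6, r=6 — load
T1 CAS — after: cnt=7, r=6 — ok
Mismatch at 6.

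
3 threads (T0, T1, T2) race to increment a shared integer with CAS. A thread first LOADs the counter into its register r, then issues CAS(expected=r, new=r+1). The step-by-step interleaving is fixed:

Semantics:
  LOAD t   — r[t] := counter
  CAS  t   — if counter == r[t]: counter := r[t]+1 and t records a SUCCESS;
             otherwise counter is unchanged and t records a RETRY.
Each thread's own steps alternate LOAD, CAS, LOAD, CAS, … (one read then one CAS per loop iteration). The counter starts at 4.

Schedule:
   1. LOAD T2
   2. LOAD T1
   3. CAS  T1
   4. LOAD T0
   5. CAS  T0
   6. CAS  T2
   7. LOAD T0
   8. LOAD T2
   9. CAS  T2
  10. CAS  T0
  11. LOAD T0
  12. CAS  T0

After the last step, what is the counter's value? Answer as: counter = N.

counter = 8

T2 LOAD — after: cnt=4, r=4 — load
T1 LOAD — after: cnt=4, r=4 — load
T1 CAS — after: cnt=5, r=4 — ok
T0 LOAD — after: cnt=5, r=5 — load
T0 CAS — after: cnt=6, r=5 — ok
T2 CAS — after: cnt=6, r=4 — retry
T0 LOAD — after: cnt=6, r=6 — load
T2 LOAD — after: cnt=6, r=6 — load
T2 CAS — after: cnt=7, r=6 — ok
T0 CAS — after: cnt=7, r=6 — retry
T0 LOAD — after: cnt=7, r=7 — load
T0 CAS — after: cnt=8, r=7 — ok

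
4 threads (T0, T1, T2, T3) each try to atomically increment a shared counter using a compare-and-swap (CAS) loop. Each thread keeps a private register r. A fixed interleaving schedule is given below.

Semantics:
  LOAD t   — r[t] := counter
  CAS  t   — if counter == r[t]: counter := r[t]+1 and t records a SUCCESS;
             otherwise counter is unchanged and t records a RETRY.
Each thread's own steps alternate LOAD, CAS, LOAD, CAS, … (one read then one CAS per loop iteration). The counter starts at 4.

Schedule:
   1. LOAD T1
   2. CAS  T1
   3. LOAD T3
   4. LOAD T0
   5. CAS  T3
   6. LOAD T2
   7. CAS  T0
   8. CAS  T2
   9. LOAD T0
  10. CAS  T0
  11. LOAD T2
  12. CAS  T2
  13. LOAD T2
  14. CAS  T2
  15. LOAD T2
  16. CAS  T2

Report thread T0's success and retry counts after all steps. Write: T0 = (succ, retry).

[1] T1.load  rd  (counter 4, T1.r 4)
[2] T1.cas  hit  (counter 5, T1.r 4)
[3] T3.load  rd  (counter 5, T3.r 5)
[4] T0.load  rd  (counter 5, T0.r 5)
[5] T3.cas  hit  (counter 6, T3.r 5)
[6] T2.load  rd  (counter 6, T2.r 6)
[7] T0.cas  miss  (counter 6, T0.r 5)
[8] T2.cas  hit  (counter 7, T2.r 6)
[9] T0.load  rd  (counter 7, T0.r 7)
[10] T0.cas  hit  (counter 8, T0.r 7)
[11] T2.load  rd  (counter 8, T2.r 8)
[12] T2.cas  hit  (counter 9, T2.r 8)
[13] T2.load  rd  (counter 9, T2.r 9)
[14] T2.cas  hit  (counter 10, T2.r 9)
[15] T2.load  rd  (counter 10, T2.r 10)
[16] T2.cas  hit  (counter 11, T2.r 10)

T0 = (1, 1)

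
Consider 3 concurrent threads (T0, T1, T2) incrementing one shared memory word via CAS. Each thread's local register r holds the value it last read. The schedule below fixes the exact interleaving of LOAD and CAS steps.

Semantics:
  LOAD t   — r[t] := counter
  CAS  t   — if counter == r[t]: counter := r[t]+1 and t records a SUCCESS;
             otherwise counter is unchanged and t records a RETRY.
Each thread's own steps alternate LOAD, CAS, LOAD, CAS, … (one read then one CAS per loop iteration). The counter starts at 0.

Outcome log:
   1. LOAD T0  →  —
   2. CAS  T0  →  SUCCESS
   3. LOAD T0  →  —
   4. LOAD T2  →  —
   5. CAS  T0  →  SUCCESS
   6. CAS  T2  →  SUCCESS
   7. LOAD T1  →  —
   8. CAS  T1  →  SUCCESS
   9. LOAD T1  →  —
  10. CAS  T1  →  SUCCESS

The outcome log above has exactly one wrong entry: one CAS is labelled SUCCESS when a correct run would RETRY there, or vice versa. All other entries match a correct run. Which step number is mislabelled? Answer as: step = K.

step = 6

Correct run:
   1) LOAD T0:  M=0  r_T0=0
   2) CAS  T0:  M=1  r_T0=0 ✓
   3) LOAD T0:  M=1  r_T0=1
   4) LOAD T2:  M=1  r_T2=1
   5) CAS  T0:  M=2  r_T0=1 ✓
   6) CAS  T2:  M=2  r_T2=1 ✗
   7) LOAD T1:  M=2  r_T1=2
   8) CAS  T1:  M=3  r_T1=2 ✓
   9) LOAD T1:  M=3  r_T1=3
  10) CAS  T1:  M=4  r_T1=3 ✓
Flip is step 6.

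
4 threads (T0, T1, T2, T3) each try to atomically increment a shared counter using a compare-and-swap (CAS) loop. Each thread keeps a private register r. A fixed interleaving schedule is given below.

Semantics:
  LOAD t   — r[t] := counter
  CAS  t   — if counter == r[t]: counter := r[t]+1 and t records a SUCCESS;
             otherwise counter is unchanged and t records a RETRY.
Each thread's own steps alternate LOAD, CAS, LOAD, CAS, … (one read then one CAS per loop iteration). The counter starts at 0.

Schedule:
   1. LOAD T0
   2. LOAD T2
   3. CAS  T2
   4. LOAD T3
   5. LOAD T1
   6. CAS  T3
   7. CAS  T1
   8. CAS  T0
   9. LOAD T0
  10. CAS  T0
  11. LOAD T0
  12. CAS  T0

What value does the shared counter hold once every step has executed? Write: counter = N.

   1) LOAD T0:  M=0  r_T0=0
   2) LOAD T2:  M=0  r_T2=0
   3) CAS  T2:  M=1  r_T2=0 ✓
   4) LOAD T3:  M=1  r_T3=1
   5) LOAD T1:  M=1  r_T1=1
   6) CAS  T3:  M=2  r_T3=1 ✓
   7) CAS  T1:  M=2  r_T1=1 ✗
   8) CAS  T0:  M=2  r_T0=0 ✗
   9) LOAD T0:  M=2  r_T0=2
  10) CAS  T0:  M=3  r_T0=2 ✓
  11) LOAD T0:  M=3  r_T0=3
  12) CAS  T0:  M=4  r_T0=3 ✓

counter = 4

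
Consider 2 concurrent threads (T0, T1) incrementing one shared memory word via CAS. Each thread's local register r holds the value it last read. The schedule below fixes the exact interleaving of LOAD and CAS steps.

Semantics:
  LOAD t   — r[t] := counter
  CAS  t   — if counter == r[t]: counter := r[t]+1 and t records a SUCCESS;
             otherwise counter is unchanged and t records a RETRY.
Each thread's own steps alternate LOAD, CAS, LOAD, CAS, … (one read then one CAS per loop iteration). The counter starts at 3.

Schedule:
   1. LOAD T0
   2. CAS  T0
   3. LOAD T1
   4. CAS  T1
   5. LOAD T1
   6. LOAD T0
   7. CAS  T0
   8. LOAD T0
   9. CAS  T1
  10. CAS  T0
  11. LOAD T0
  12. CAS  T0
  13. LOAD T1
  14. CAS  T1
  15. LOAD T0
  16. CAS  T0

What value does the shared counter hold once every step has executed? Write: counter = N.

counter = 10

[1] T0.load  rd  (counter 3, T0.r 3)
[2] T0.cas  hit  (counter 4, T0.r 3)
[3] T1.load  rd  (counter 4, T1.r 4)
[4] T1.cas  hit  (counter 5, T1.r 4)
[5] T1.load  rd  (counter 5, T1.r 5)
[6] T0.load  rd  (counter 5, T0.r 5)
[7] T0.cas  hit  (counter 6, T0.r 5)
[8] T0.load  rd  (counter 6, T0.r 6)
[9] T1.cas  miss  (counter 6, T1.r 5)
[10] T0.cas  hit  (counter 7, T0.r 6)
[11] T0.load  rd  (counter 7, T0.r 7)
[12] T0.cas  hit  (counter 8, T0.r 7)
[13] T1.load  rd  (counter 8, T1.r 8)
[14] T1.cas  hit  (counter 9, T1.r 8)
[15] T0.load  rd  (counter 9, T0.r 9)
[16] T0.cas  hit  (counter 10, T0.r 9)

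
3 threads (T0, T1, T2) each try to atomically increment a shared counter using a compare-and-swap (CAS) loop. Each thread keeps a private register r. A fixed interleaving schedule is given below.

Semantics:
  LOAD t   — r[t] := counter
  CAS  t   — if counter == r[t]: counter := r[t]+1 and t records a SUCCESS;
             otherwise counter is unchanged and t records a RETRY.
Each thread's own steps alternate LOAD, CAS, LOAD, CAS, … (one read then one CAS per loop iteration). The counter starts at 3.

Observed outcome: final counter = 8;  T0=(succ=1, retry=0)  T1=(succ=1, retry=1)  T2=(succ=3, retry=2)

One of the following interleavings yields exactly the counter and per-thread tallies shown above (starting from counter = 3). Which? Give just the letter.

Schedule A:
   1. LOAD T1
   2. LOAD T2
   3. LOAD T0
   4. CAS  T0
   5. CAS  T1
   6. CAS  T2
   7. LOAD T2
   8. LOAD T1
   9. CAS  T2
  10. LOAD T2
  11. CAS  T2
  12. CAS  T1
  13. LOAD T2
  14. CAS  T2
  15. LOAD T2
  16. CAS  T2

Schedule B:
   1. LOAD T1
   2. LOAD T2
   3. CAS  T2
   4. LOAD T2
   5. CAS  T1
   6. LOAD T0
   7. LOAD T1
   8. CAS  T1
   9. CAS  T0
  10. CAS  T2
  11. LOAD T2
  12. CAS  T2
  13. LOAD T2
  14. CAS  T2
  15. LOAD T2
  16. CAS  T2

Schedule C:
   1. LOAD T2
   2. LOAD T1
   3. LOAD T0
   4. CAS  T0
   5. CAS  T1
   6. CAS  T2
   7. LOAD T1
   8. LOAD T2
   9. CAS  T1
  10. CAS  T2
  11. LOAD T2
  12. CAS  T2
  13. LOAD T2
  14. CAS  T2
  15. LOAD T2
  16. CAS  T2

C

Run C:
   1) LOAD T2:  M=3  r_T2=3
   2) LOAD T1:  M=3  r_T1=3
   3) LOAD T0:  M=3  r_T0=3
   4) CAS  T0:  M=4  r_T0=3 ✓
   5) CAS  T1:  M=4  r_T1=3 ✗
   6) CAS  T2:  M=4  r_T2=3 ✗
   7) LOAD T1:  M=4  r_T1=4
   8) LOAD T2:  M=4  r_T2=4
   9) CAS  T1:  M=5  r_T1=4 ✓
  10) CAS  T2:  M=5  r_T2=4 ✗
  11) LOAD T2:  M=5  r_T2=5
  12) CAS  T2:  M=6  r_T2=5 ✓
  13) LOAD T2:  M=6  r_T2=6
  14) CAS  T2:  M=7  r_T2=6 ✓
  15) LOAD T2:  M=7  r_T2=7
  16) CAS  T2:  M=8  r_T2=7 ✓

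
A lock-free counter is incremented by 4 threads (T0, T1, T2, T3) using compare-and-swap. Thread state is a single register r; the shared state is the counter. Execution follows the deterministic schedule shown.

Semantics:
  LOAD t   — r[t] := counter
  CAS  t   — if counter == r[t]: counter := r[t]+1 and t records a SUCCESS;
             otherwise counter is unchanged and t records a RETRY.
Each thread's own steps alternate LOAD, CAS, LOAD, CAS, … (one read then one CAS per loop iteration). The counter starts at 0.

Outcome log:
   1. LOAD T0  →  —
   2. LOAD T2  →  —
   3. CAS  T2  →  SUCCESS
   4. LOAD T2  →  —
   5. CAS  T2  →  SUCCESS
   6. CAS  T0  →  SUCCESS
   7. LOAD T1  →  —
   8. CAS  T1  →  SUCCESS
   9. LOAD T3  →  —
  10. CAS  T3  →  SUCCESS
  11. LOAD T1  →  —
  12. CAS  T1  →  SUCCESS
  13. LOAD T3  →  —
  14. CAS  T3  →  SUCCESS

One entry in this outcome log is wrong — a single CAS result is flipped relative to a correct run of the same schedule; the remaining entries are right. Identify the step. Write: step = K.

step = 6

Re-executing:
1. LOAD T0 → mem=0 r[T0]=0 [LOAD]
2. LOAD T2 → mem=0 r[T2]=0 [LOAD]
3. CAS T2 → mem=1 r[T2]=0 [OK]
4. LOAD T2 → mem=1 r[T2]=1 [LOAD]
5. CAS T2 → mem=2 r[T2]=1 [OK]
6. CAS T0 → mem=2 r[T0]=0 [RETRY]
7. LOAD T1 → mem=2 r[T1]=2 [LOAD]
8. CAS T1 → mem=3 r[T1]=2 [OK]
9. LOAD T3 → mem=3 r[T3]=3 [LOAD]
10. CAS T3 → mem=4 r[T3]=3 [OK]
11. LOAD T1 → mem=4 r[T1]=4 [LOAD]
12. CAS T1 → mem=5 r[T1]=4 [OK]
13. LOAD T3 → mem=5 r[T3]=5 [LOAD]
14. CAS T3 → mem=6 r[T3]=5 [OK]
Flip is step 6.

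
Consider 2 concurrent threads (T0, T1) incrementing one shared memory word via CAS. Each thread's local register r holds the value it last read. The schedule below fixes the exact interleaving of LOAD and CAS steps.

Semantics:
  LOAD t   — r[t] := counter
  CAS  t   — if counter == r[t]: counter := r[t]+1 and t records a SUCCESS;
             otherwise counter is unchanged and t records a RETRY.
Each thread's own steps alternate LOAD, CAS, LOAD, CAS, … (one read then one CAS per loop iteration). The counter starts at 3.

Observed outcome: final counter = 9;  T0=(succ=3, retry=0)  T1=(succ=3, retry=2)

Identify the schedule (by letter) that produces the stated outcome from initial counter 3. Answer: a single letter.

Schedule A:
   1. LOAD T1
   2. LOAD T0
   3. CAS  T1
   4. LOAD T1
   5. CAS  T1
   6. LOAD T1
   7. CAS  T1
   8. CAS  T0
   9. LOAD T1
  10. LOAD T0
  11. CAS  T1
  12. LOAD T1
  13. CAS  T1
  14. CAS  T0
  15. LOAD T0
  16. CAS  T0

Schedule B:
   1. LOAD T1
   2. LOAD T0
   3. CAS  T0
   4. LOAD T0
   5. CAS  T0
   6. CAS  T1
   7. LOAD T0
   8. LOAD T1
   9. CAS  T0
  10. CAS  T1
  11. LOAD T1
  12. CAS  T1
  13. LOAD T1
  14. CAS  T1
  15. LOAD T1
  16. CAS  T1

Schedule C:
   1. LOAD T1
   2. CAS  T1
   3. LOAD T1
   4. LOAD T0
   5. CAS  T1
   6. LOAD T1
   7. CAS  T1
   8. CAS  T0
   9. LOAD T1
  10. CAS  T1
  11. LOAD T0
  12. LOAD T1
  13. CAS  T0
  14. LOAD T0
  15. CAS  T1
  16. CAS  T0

Run B:
1. LOAD T1 → mem=3 r[T1]=3 [LOAD]
2. LOAD T0 → mem=3 r[T0]=3 [LOAD]
3. CAS T0 → mem=4 r[T0]=3 [OK]
4. LOAD T0 → mem=4 r[T0]=4 [LOAD]
5. CAS T0 → mem=5 r[T0]=4 [OK]
6. CAS T1 → mem=5 r[T1]=3 [RETRY]
7. LOAD T0 → mem=5 r[T0]=5 [LOAD]
8. LOAD T1 → mem=5 r[T1]=5 [LOAD]
9. CAS T0 → mem=6 r[T0]=5 [OK]
10. CAS T1 → mem=6 r[T1]=5 [RETRY]
11. LOAD T1 → mem=6 r[T1]=6 [LOAD]
12. CAS T1 → mem=7 r[T1]=6 [OK]
13. LOAD T1 → mem=7 r[T1]=7 [LOAD]
14. CAS T1 → mem=8 r[T1]=7 [OK]
15. LOAD T1 → mem=8 r[T1]=8 [LOAD]
16. CAS T1 → mem=9 r[T1]=8 [OK]

B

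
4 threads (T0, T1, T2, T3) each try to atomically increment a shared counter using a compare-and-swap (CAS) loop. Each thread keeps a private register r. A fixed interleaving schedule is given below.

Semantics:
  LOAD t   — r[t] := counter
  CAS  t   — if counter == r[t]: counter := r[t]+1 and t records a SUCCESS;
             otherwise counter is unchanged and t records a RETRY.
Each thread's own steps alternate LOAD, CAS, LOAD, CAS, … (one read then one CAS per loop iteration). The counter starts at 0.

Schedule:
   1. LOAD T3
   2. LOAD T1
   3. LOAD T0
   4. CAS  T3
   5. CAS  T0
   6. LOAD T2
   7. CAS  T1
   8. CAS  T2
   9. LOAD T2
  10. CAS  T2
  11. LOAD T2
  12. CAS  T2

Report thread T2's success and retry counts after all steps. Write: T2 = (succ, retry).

1. LOAD T3 → mem=0 r[T3]=0 [LOAD]
2. LOAD T1 → mem=0 r[T1]=0 [LOAD]
3. LOAD T0 → mem=0 r[T0]=0 [LOAD]
4. CAS T3 → mem=1 r[T3]=0 [OK]
5. CAS T0 → mem=1 r[T0]=0 [RETRY]
6. LOAD T2 → mem=1 r[T2]=1 [LOAD]
7. CAS T1 → mem=1 r[T1]=0 [RETRY]
8. CAS T2 → mem=2 r[T2]=1 [OK]
9. LOAD T2 → mem=2 r[T2]=2 [LOAD]
10. CAS T2 → mem=3 r[T2]=2 [OK]
11. LOAD T2 → mem=3 r[T2]=3 [LOAD]
12. CAS T2 → mem=4 r[T2]=3 [OK]

T2 = (3, 0)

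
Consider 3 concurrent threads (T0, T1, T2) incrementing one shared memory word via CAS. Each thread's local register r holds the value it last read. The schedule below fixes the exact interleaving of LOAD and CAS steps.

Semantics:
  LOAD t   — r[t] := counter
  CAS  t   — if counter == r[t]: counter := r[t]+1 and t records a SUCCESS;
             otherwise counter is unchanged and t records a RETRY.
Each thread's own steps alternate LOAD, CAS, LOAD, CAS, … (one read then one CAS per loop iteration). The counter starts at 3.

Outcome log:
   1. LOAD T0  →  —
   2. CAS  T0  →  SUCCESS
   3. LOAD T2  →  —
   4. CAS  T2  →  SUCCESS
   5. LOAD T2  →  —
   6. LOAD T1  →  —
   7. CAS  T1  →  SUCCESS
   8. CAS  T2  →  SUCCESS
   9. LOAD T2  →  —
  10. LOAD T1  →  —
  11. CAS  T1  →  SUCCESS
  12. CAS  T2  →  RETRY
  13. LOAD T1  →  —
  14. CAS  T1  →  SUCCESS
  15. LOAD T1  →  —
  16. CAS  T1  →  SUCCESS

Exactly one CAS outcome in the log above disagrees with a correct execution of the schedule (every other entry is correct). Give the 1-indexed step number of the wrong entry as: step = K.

step = 8

Reference trace:
T0 LOAD — after: cnt=3, r=3 — load
T0 CAS — after: cnt=4, r=3 — ok
T2 LOAD — after: cnt=4, r=4 — load
T2 CAS — after: cnt=5, r=4 — ok
T2 LOAD — after: cnt=5, r=5 — load
T1 LOAD — after: cnt=5, r=5 — load
T1 CAS — after: cnt=6, r=5 — ok
T2 CAS — after: cnt=6, r=5 — retry
T2 LOAD — after: cnt=6, r=6 — load
T1 LOAD — after: cnt=6, r=6 — load
T1 CAS — after: cnt=7, r=6 — ok
T2 CAS — after: cnt=7, r=6 — retry
T1 LOAD — after: cnt=7, r=7 — load
T1 CAS — after: cnt=8, r=7 — ok
T1 LOAD — after: cnt=8, r=8 — load
T1 CAS — after: cnt=9, r=8 — ok
Flip is step 8.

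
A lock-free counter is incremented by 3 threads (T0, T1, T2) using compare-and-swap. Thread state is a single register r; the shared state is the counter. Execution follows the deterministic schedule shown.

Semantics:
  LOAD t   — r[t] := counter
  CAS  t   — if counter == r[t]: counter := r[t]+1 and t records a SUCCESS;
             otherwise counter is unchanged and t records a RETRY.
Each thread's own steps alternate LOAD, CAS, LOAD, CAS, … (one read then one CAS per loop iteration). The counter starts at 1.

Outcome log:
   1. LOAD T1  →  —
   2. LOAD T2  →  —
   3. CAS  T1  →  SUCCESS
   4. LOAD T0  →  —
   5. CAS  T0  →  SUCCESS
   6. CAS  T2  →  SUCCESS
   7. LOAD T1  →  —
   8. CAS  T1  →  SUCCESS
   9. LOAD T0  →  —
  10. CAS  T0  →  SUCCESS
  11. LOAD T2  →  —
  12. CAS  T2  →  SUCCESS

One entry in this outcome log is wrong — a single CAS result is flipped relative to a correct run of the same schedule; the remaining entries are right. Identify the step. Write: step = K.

Correct run:
T1 LOAD — after: cnt=1, r=1 — load
T2 LOAD — after: cnt=1, r=1 — load
T1 CAS — after: cnt=2, r=1 — ok
T0 LOAD — after: cnt=2, r=2 — load
T0 CAS — after: cnt=3, r=2 — ok
T2 CAS — after: cnt=3, r=1 — retry
T1 LOAD — after: cnt=3, r=3 — load
T1 CAS — after: cnt=4, r=3 — ok
T0 LOAD — after: cnt=4, r=4 — load
T0 CAS — after: cnt=5, r=4 — ok
T2 LOAD — after: cnt=5, r=5 — load
T2 CAS — after: cnt=6, r=5 — ok
Mismatch at 6.

step = 6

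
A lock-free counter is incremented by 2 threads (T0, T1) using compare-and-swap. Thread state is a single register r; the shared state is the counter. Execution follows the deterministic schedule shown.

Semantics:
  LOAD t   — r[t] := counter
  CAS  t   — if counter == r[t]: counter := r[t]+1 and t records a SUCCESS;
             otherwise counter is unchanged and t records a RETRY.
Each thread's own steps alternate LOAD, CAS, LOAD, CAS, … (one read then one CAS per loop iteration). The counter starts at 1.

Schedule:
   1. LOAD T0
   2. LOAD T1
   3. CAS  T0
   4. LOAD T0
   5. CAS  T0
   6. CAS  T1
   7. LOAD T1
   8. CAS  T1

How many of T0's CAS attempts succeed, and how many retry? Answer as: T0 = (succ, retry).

T0 = (2, 0)

step 1: T0 LOAD ⇒ load; ctr=1 reg=1
step 2: T1 LOAD ⇒ load; ctr=1 reg=1
step 3: T0 CAS ⇒ ok; ctr=2 reg=1
step 4: T0 LOAD ⇒ load; ctr=2 reg=2
step 5: T0 CAS ⇒ ok; ctr=3 reg=2
step 6: T1 CAS ⇒ retry; ctr=3 reg=1
step 7: T1 LOAD ⇒ load; ctr=3 reg=3
step 8: T1 CAS ⇒ ok; ctr=4 reg=3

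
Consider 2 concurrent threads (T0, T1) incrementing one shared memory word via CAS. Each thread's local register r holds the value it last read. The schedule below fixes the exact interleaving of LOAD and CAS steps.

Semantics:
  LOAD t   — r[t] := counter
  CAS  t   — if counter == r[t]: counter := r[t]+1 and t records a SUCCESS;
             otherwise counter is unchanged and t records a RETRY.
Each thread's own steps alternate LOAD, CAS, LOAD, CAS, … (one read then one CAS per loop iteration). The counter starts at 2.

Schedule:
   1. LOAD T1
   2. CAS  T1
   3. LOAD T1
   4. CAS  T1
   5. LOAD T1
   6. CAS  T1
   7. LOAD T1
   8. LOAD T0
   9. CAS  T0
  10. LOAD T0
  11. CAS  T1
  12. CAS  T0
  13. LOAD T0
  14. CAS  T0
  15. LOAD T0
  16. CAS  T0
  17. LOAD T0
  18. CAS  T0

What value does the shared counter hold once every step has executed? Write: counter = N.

T1 LOAD — after: cnt=2, r=2 — load
T1 CAS — after: cnt=3, r=2 — ok
T1 LOAD — after: cnt=3, r=3 — load
T1 CAS — after: cnt=4, r=3 — ok
T1 LOAD — after: cnt=4, r=4 — load
T1 CAS — after: cnt=5, r=4 — ok
T1 LOAD — after: cnt=5, r=5 — load
T0 LOAD — after: cnt=5, r=5 — load
T0 CAS — after: cnt=6, r=5 — ok
T0 LOAD — after: cnt=6, r=6 — load
T1 CAS — after: cnt=6, r=5 — retry
T0 CAS — after: cnt=7, r=6 — ok
T0 LOAD — after: cnt=7, r=7 — load
T0 CAS — after: cnt=8, r=7 — ok
T0 LOAD — after: cnt=8, r=8 — load
T0 CAS — after: cnt=9, r=8 — ok
T0 LOAD — after: cnt=9, r=9 — load
T0 CAS — after: cnt=10, r=9 — ok

counter = 10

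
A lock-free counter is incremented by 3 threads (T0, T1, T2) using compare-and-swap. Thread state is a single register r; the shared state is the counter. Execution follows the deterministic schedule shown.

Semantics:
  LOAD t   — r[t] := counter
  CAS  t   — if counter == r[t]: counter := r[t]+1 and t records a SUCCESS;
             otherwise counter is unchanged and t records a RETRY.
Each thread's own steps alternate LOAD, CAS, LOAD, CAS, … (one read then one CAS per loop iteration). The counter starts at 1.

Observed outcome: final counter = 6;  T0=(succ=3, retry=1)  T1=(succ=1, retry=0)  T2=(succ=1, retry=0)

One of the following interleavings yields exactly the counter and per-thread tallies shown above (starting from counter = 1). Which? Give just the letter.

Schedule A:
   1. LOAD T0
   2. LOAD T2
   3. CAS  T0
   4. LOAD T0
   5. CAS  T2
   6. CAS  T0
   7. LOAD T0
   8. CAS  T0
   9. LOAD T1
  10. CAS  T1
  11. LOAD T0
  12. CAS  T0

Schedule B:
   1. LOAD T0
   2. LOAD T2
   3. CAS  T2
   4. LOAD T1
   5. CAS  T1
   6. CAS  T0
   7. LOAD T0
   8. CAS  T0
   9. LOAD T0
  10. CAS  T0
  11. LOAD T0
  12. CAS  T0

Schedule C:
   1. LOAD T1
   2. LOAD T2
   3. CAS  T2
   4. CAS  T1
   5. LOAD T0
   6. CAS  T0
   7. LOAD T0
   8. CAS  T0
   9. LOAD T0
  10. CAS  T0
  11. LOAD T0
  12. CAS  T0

Run B:
1. LOAD T0 → mem=1 r[T0]=1 [LOAD]
2. LOAD T2 → mem=1 r[T2]=1 [LOAD]
3. CAS T2 → mem=2 r[T2]=1 [OK]
4. LOAD T1 → mem=2 r[T1]=2 [LOAD]
5. CAS T1 → mem=3 r[T1]=2 [OK]
6. CAS T0 → mem=3 r[T0]=1 [RETRY]
7. LOAD T0 → mem=3 r[T0]=3 [LOAD]
8. CAS T0 → mem=4 r[T0]=3 [OK]
9. LOAD T0 → mem=4 r[T0]=4 [LOAD]
10. CAS T0 → mem=5 r[T0]=4 [OK]
11. LOAD T0 → mem=5 r[T0]=5 [LOAD]
12. CAS T0 → mem=6 r[T0]=5 [OK]

B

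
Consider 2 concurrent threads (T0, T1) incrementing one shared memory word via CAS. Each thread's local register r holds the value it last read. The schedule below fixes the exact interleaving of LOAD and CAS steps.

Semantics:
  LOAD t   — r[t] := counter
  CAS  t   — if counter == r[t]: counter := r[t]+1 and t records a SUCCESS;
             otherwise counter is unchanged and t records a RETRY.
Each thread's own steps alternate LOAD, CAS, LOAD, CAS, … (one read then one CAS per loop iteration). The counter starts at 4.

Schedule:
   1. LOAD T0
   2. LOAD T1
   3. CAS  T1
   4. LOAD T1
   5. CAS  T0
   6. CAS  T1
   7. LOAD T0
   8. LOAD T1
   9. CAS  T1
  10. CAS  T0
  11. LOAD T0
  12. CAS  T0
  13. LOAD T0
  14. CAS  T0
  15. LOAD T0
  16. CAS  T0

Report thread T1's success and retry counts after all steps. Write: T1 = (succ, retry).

step 1: T0 LOAD ⇒ load; ctr=4 reg=4
step 2: T1 LOAD ⇒ load; ctr=4 reg=4
step 3: T1 CAS ⇒ ok; ctr=5 reg=4
step 4: T1 LOAD ⇒ load; ctr=5 reg=5
step 5: T0 CAS ⇒ retry; ctr=5 reg=4
step 6: T1 CAS ⇒ ok; ctr=6 reg=5
step 7: T0 LOAD ⇒ load; ctr=6 reg=6
step 8: T1 LOAD ⇒ load; ctr=6 reg=6
step 9: T1 CAS ⇒ ok; ctr=7 reg=6
step 10: T0 CAS ⇒ retry; ctr=7 reg=6
step 11: T0 LOAD ⇒ load; ctr=7 reg=7
step 12: T0 CAS ⇒ ok; ctr=8 reg=7
step 13: T0 LOAD ⇒ load; ctr=8 reg=8
step 14: T0 CAS ⇒ ok; ctr=9 reg=8
step 15: T0 LOAD ⇒ load; ctr=9 reg=9
step 16: T0 CAS ⇒ ok; ctr=10 reg=9

T1 = (3, 0)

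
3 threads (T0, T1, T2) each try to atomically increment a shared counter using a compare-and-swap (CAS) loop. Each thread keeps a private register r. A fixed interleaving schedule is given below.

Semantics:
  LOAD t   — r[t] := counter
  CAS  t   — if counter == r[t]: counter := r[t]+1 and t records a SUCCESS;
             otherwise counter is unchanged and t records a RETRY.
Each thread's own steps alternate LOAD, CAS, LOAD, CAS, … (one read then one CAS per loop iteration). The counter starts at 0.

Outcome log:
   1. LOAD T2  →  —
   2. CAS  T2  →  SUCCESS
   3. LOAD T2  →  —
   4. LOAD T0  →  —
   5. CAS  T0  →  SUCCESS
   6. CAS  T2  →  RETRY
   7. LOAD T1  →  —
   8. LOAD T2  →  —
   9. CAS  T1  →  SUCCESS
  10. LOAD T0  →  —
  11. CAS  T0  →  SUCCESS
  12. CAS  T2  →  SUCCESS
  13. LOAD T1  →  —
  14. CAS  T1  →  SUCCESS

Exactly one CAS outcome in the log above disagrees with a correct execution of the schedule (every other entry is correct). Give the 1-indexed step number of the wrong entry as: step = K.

step = 12

Reference trace:
T2 LOAD — after: cnt=0, r=0 — load
T2 CAS — after: cnt=1, r=0 — ok
T2 LOAD — after: cnt=1, r=1 — load
T0 LOAD — after: cnt=1, r=1 — load
T0 CAS — after: cnt=2, r=1 — ok
T2 CAS — after: cnt=2, r=1 — retry
T1 LOAD — after: cnt=2, r=2 — load
T2 LOAD — after: cnt=2, r=2 — load
T1 CAS — after: cnt=3, r=2 — ok
T0 LOAD — after: cnt=3, r=3 — load
T0 CAS — after: cnt=4, r=3 — ok
T2 CAS — after: cnt=4, r=2 — retry
T1 LOAD — after: cnt=4, r=4 — load
T1 CAS — after: cnt=5, r=4 — ok
Flip is step 12.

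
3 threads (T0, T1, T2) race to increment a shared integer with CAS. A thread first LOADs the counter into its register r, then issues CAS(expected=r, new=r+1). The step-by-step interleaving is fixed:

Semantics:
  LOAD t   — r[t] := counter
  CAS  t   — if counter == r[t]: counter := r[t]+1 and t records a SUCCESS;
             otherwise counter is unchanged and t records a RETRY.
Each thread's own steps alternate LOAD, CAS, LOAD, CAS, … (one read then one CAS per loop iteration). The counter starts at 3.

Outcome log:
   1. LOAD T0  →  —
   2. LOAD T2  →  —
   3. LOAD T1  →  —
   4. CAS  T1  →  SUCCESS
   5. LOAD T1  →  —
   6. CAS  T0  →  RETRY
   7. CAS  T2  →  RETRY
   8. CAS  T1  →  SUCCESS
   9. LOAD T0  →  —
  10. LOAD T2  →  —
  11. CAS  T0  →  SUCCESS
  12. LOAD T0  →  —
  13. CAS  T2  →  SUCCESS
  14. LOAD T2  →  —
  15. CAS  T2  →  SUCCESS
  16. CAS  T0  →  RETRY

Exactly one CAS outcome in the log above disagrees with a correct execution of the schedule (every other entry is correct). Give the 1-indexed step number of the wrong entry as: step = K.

step = 13

Re-executing:
T0 LOAD — after: cnt=3, r=3 — load
T2 LOAD — after: cnt=3, r=3 — load
T1 LOAD — after: cnt=3, r=3 — load
T1 CAS — after: cnt=4, r=3 — ok
T1 LOAD — after: cnt=4, r=4 — load
T0 CAS — after: cnt=4, r=3 — retry
T2 CAS — after: cnt=4, r=3 — retry
T1 CAS — after: cnt=5, r=4 — ok
T0 LOAD — after: cnt=5, r=5 — load
T2 LOAD — after: cnt=5, r=5 — load
T0 CAS — after: cnt=6, r=5 — ok
T0 LOAD — after: cnt=6, r=6 — load
T2 CAS — after: cnt=6, r=5 — retry
T2 LOAD — after: cnt=6, r=6 — load
T2 CAS — after: cnt=7, r=6 — ok
T0 CAS — after: cnt=7, r=6 — retry
Flip is step 13.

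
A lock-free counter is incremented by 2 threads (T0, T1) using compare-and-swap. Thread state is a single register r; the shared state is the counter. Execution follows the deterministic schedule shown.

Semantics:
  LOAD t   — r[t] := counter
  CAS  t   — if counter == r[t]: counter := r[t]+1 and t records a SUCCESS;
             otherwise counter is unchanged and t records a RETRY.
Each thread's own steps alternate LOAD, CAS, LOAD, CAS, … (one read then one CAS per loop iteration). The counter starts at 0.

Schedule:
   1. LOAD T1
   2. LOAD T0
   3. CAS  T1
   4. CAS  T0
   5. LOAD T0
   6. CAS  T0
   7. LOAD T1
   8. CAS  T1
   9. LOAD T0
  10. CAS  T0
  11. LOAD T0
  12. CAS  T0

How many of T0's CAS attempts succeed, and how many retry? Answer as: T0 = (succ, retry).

step 1: T1 LOAD ⇒ load; ctr=0 reg=0
step 2: T0 LOAD ⇒ load; ctr=0 reg=0
step 3: T1 CAS ⇒ ok; ctr=1 reg=0
step 4: T0 CAS ⇒ retry; ctr=1 reg=0
step 5: T0 LOAD ⇒ load; ctr=1 reg=1
step 6: T0 CAS ⇒ ok; ctr=2 reg=1
step 7: T1 LOAD ⇒ load; ctr=2 reg=2
step 8: T1 CAS ⇒ ok; ctr=3 reg=2
step 9: T0 LOAD ⇒ load; ctr=3 reg=3
step 10: T0 CAS ⇒ ok; ctr=4 reg=3
step 11: T0 LOAD ⇒ load; ctr=4 reg=4
step 12: T0 CAS ⇒ ok; ctr=5 reg=4

T0 = (3, 1)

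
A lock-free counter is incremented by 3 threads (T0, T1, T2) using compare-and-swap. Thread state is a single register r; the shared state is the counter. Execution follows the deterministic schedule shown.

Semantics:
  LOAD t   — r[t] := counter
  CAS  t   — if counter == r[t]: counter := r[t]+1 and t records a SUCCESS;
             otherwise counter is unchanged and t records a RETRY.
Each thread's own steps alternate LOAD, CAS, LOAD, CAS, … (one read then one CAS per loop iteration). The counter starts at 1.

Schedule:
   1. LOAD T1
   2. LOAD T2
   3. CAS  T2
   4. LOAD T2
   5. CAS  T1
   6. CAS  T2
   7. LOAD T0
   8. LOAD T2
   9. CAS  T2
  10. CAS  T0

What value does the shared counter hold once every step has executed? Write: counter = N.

1. LOAD T1 → mem=1 r[T1]=1 [LOAD]
2. LOAD T2 → mem=1 r[T2]=1 [LOAD]
3. CAS T2 → mem=2 r[T2]=1 [OK]
4. LOAD T2 → mem=2 r[T2]=2 [LOAD]
5. CAS T1 → mem=2 r[T1]=1 [RETRY]
6. CAS T2 → mem=3 r[T2]=2 [OK]
7. LOAD T0 → mem=3 r[T0]=3 [LOAD]
8. LOAD T2 → mem=3 r[T2]=3 [LOAD]
9. CAS T2 → mem=4 r[T2]=3 [OK]
10. CAS T0 → mem=4 r[T0]=3 [RETRY]

counter = 4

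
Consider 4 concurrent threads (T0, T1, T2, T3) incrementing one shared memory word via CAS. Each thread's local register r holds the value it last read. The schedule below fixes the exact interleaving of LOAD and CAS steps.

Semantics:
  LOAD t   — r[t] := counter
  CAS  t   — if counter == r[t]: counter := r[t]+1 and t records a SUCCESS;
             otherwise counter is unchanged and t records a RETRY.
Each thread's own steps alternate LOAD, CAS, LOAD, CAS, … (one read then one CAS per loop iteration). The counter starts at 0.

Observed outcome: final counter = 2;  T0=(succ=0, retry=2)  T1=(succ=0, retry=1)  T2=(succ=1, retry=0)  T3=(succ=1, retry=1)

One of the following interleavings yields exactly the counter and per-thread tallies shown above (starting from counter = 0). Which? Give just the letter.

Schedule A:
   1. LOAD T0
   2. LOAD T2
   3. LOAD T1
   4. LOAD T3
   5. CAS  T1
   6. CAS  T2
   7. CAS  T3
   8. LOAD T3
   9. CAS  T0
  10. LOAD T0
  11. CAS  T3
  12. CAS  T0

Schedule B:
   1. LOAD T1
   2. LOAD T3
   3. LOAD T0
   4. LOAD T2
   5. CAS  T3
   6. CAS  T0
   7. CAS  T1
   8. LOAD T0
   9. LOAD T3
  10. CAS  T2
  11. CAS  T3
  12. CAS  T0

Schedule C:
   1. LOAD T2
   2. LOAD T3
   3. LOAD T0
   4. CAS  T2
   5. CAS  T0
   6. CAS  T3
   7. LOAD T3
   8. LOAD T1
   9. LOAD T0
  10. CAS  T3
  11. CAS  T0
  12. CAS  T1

C

Tracing schedule C:
[1] T2.load  rd  (counter 0, T2.r 0)
[2] T3.load  rd  (counter 0, T3.r 0)
[3] T0.load  rd  (counter 0, T0.r 0)
[4] T2.cas  hit  (counter 1, T2.r 0)
[5] T0.cas  miss  (counter 1, T0.r 0)
[6] T3.cas  miss  (counter 1, T3.r 0)
[7] T3.load  rd  (counter 1, T3.r 1)
[8] T1.load  rd  (counter 1, T1.r 1)
[9] T0.load  rd  (counter 1, T0.r 1)
[10] T3.cas  hit  (counter 2, T3.r 1)
[11] T0.cas  miss  (counter 2, T0.r 1)
[12] T1.cas  miss  (counter 2, T1.r 1)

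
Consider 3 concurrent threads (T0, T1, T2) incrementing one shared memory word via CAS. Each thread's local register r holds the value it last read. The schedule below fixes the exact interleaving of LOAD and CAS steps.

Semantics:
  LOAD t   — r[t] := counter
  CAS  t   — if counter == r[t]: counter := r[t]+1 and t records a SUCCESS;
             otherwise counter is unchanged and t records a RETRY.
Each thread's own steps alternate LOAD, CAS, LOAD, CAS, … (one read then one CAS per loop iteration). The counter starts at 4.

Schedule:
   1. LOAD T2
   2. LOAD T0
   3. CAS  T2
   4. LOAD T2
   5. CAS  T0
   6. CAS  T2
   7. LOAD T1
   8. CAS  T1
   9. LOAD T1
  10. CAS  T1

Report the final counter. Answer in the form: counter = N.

counter = 8

   1) LOAD T2:  M=4  r_T2=4
   2) LOAD T0:  M=4  r_T0=4
   3) CAS  T2:  M=5  r_T2=4 ✓
   4) LOAD T2:  M=5  r_T2=5
   5) CAS  T0:  M=5  r_T0=4 ✗
   6) CAS  T2:  M=6  r_T2=5 ✓
   7) LOAD T1:  M=6  r_T1=6
   8) CAS  T1:  M=7  r_T1=6 ✓
   9) LOAD T1:  M=7  r_T1=7
  10) CAS  T1:  M=8  r_T1=7 ✓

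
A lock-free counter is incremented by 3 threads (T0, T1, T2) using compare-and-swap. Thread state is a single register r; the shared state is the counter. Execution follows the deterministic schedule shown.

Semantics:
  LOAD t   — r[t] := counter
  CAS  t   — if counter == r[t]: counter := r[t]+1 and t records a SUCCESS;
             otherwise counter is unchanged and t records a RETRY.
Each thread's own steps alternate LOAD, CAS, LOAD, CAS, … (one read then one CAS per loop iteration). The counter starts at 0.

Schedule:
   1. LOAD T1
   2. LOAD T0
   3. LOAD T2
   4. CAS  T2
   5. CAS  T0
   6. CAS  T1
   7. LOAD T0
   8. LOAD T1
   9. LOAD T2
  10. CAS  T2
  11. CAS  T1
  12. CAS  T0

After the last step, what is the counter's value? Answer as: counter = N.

1. LOAD T1 → mem=0 r[T1]=0 [LOAD]
2. LOAD T0 → mem=0 r[T0]=0 [LOAD]
3. LOAD T2 → mem=0 r[T2]=0 [LOAD]
4. CAS T2 → mem=1 r[T2]=0 [OK]
5. CAS T0 → mem=1 r[T0]=0 [RETRY]
6. CAS T1 → mem=1 r[T1]=0 [RETRY]
7. LOAD T0 → mem=1 r[T0]=1 [LOAD]
8. LOAD T1 → mem=1 r[T1]=1 [LOAD]
9. LOAD T2 → mem=1 r[T2]=1 [LOAD]
10. CAS T2 → mem=2 r[T2]=1 [OK]
11. CAS T1 → mem=2 r[T1]=1 [RETRY]
12. CAS T0 → mem=2 r[T0]=1 [RETRY]

counter = 2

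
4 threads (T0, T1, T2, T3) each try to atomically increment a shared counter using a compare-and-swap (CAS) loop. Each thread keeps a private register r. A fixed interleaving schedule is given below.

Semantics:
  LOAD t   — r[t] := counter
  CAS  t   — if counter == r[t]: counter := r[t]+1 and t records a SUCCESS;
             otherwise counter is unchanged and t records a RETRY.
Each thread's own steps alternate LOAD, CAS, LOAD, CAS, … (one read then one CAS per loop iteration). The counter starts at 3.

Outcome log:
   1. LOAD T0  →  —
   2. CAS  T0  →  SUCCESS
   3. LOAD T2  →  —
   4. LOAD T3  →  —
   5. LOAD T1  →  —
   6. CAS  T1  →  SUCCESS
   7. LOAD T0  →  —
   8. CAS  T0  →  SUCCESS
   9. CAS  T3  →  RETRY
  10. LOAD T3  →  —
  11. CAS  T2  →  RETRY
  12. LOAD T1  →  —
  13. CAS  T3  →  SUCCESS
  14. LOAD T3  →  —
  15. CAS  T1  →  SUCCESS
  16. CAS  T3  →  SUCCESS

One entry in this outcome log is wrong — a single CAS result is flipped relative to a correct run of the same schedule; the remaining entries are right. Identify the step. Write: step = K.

Correct run:
#1 T0 reads 3
#2 T0 CAS(3→4) writes; counter now 4
#3 T2 reads 4
#4 T3 reads 4
#5 T1 reads 4
#6 T1 CAS(4→5) writes; counter now 5
#7 T0 reads 5
#8 T0 CAS(5→6) writes; counter now 6
#9 T3 CAS(4→5) fails; counter now 6
#10 T3 reads 6
#11 T2 CAS(4→5) fails; counter now 6
#12 T1 reads 6
#13 T3 CAS(6→7) writes; counter now 7
#14 T3 reads 7
#15 T1 CAS(6→7) fails; counter now 7
#16 T3 CAS(7→8) writes; counter now 8
Mismatch at 15.

step = 15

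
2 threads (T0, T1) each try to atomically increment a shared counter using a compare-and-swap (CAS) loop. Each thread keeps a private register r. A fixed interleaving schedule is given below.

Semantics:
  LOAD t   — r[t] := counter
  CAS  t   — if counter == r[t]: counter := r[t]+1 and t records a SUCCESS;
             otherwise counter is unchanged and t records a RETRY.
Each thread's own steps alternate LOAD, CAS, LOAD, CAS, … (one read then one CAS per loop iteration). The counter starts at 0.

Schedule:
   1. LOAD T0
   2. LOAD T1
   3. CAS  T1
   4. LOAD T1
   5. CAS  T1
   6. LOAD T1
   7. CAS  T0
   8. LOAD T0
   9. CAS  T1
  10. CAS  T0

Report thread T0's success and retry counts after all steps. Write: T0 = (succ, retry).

T0 = (0, 2)

step 1: T0 LOAD ⇒ load; ctr=0 reg=0
step 2: T1 LOAD ⇒ load; ctr=0 reg=0
step 3: T1 CAS ⇒ ok; ctr=1 reg=0
step 4: T1 LOAD ⇒ load; ctr=1 reg=1
step 5: T1 CAS ⇒ ok; ctr=2 reg=1
step 6: T1 LOAD ⇒ load; ctr=2 reg=2
step 7: T0 CAS ⇒ retry; ctr=2 reg=0
step 8: T0 LOAD ⇒ load; ctr=2 reg=2
step 9: T1 CAS ⇒ ok; ctr=3 reg=2
step 10: T0 CAS ⇒ retry; ctr=3 reg=2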